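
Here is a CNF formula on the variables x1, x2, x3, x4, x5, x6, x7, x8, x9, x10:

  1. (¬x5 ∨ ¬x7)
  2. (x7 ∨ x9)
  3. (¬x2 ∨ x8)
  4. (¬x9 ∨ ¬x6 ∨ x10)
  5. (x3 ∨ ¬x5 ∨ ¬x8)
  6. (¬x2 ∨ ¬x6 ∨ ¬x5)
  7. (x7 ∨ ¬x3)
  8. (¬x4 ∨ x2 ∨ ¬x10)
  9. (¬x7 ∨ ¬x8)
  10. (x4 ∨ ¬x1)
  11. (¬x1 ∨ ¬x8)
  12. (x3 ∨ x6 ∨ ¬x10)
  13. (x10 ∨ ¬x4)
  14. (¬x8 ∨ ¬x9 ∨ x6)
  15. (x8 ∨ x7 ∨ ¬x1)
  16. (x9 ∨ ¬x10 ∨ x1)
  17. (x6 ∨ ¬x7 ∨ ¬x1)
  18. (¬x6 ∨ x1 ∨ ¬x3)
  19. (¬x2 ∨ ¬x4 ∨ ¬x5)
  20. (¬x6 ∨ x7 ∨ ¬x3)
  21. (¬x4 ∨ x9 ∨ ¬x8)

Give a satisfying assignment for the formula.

x1 = F, x2 = T, x3 = F, x4 = F, x5 = F, x6 = T, x7 = F, x8 = T, x9 = T, x10 = T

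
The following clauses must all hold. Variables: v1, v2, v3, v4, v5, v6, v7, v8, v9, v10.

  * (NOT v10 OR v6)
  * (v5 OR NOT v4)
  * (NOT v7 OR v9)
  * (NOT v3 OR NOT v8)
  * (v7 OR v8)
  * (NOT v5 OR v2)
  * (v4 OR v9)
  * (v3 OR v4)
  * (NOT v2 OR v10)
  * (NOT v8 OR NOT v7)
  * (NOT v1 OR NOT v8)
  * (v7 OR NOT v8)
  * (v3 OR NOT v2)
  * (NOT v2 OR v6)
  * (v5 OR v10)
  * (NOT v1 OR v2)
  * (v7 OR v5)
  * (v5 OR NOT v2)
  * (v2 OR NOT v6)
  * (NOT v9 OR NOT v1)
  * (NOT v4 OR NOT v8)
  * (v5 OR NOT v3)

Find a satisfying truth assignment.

Pure literal: v1 appears only negated; assign v1 = False.
Try v2 = True.
  then v10 is forced to True.
  then v6 is forced to True.
  then v3 is forced to True.
  then v8 is forced to False.
  then v7 is forced to True.
  then v9 is forced to True.
  then v5 is forced to True.
v4 is now unconstrained; take v4 = False.
Every clause has at least one true literal under this assignment.
Check each clause:
  1. (NOT v10 OR v6) — v6 is true.
  2. (NOT v4 OR v5) — NOT v4 is true.
  3. (v9 OR NOT v7) — v9 is true.
  4. (NOT v8 OR NOT v3) — NOT v8 is true.
  5. (v7 OR v8) — v7 is true.
  6. (NOT v5 OR v2) — v2 is true.
  7. (v9 OR v4) — v9 is true.
  8. (v3 OR v4) — v3 is true.
  9. (v10 OR NOT v2) — v10 is true.
  10. (NOT v7 OR NOT v8) — NOT v8 is true.
  11. (NOT v1 OR NOT v8) — NOT v8 is true.
  12. (v7 OR NOT v8) — NOT v8 is true.
  13. (v3 OR NOT v2) — v3 is true.
  14. (v6 OR NOT v2) — v6 is true.
  15. (v10 OR v5) — v10 is true.
  16. (v2 OR NOT v1) — v2 is true.
  17. (v7 OR v5) — v5 is true.
  18. (v5 OR NOT v2) — v5 is true.
  19. (v2 OR NOT v6) — v2 is true.
  20. (NOT v9 OR NOT v1) — NOT v1 is true.
  21. (NOT v4 OR NOT v8) — NOT v8 is true.
  22. (v5 OR NOT v3) — v5 is true.

v1=False, v2=True, v3=True, v4=False, v5=True, v6=True, v7=True, v8=False, v9=True, v10=True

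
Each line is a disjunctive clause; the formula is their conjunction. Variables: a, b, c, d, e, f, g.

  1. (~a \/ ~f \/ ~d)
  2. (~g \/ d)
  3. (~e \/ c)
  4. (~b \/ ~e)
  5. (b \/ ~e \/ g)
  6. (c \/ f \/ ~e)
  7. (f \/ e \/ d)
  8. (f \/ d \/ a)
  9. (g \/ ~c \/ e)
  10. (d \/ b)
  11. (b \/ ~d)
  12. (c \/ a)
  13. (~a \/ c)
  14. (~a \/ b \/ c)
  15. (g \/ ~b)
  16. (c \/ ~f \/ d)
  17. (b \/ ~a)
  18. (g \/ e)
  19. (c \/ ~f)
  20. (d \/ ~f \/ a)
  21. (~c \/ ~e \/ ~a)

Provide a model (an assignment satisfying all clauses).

Branch on a: take a = False.
  then c is forced to True.
Try b = True.
  then e is forced to False.
  then g is forced to True.
  then d is forced to True.
f is now unconstrained; take f = False.

a = 0, b = 1, c = 1, d = 1, e = 0, f = 0, g = 1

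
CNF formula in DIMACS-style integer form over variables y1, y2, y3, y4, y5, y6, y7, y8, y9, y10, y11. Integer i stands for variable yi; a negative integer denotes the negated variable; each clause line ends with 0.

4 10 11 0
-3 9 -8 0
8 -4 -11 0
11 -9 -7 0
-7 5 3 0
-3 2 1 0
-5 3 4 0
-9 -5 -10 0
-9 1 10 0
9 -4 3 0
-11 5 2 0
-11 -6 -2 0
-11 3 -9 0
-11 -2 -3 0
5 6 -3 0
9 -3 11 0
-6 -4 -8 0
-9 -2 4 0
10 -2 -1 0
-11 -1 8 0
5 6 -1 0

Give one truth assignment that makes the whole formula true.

y1=0, y2=1, y3=0, y4=0, y5=0, y6=0, y7=0, y8=0, y9=0, y10=1, y11=0

y7 occurs only negated in the remaining clauses — set y7 = False.
Set y1 = False and propagate.
Try y2 = True.
Try y3 = False.
For the remaining variables, y4 = False, y5 = False, y6 = False, y8 = False, y9 = False, y10 = True, y11 = False works.
Every clause has at least one true literal under this assignment.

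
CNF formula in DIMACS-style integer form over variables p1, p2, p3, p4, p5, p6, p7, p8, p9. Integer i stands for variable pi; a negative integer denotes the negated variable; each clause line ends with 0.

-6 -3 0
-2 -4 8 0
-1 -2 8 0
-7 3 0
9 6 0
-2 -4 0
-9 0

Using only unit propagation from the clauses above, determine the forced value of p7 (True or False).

(¬p9) stands alone — p9 = False.
In (p6 ∨ p9), p9 is now false; p6 must hold, so p6 = True.
(¬p3 ∨ ¬p6) with p6 = True leaves only ¬p3, so p3 = False.
From (¬p7 ∨ p3) and p3 = False: p7 = False.

False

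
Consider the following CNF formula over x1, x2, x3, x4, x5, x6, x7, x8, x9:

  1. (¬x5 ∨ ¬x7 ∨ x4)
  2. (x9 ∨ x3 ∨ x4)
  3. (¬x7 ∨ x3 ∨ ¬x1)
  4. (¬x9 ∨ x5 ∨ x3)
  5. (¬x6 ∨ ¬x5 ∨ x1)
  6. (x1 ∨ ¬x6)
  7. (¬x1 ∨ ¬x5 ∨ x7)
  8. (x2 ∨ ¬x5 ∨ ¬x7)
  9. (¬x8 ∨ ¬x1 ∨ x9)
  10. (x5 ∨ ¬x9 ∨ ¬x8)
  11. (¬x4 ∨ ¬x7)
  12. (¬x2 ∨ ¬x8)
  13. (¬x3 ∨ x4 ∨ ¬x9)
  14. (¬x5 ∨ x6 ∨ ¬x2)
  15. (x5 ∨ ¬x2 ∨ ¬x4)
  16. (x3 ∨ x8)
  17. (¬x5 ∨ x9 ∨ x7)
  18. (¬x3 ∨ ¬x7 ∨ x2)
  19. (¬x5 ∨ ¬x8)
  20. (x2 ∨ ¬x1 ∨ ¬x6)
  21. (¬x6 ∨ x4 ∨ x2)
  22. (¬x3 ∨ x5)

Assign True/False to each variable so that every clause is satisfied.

x1=F, x2=F, x3=T, x4=T, x5=T, x6=F, x7=F, x8=F, x9=T

Check each clause:
  1. (¬x7 ∨ ¬x5 ∨ x4) — ¬x7 is true.
  2. (x3 ∨ x4 ∨ x9) — x9 is true.
  3. (¬x7 ∨ ¬x1 ∨ x3) — ¬x7 is true.
  4. (¬x9 ∨ x5 ∨ x3) — x3 is true.
  5. (x1 ∨ ¬x5 ∨ ¬x6) — ¬x6 is true.
  6. (x1 ∨ ¬x6) — ¬x6 is true.
  7. (x7 ∨ ¬x1 ∨ ¬x5) — ¬x1 is true.
  8. (¬x7 ∨ ¬x5 ∨ x2) — ¬x7 is true.
  9. (x9 ∨ ¬x8 ∨ ¬x1) — ¬x8 is true.
  10. (¬x9 ∨ ¬x8 ∨ x5) — ¬x8 is true.
  11. (¬x4 ∨ ¬x7) — ¬x7 is true.
  12. (¬x8 ∨ ¬x2) — ¬x8 is true.
  13. (¬x3 ∨ x4 ∨ ¬x9) — x4 is true.
  14. (x6 ∨ ¬x2 ∨ ¬x5) — ¬x2 is true.
  15. (¬x4 ∨ x5 ∨ ¬x2) — x5 is true.
  16. (x8 ∨ x3) — x3 is true.
  17. (¬x5 ∨ x9 ∨ x7) — x9 is true.
  18. (¬x7 ∨ ¬x3 ∨ x2) — ¬x7 is true.
  19. (¬x8 ∨ ¬x5) — ¬x8 is true.
  20. (¬x1 ∨ ¬x6 ∨ x2) — ¬x6 is true.
  21. (x2 ∨ ¬x6 ∨ x4) — ¬x6 is true.
  22. (x5 ∨ ¬x3) — x5 is true.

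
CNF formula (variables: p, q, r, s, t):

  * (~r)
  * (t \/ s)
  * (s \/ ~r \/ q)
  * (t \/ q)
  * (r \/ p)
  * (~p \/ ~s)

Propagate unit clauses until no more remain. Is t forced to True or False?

(~r) stands alone — r = False.
(r \/ p): since r = False, the clause reduces to (p). p = True.
(~s \/ ~p) with p = True leaves only ~s, so s = False.
From (t \/ s) and s = False: t = True.

True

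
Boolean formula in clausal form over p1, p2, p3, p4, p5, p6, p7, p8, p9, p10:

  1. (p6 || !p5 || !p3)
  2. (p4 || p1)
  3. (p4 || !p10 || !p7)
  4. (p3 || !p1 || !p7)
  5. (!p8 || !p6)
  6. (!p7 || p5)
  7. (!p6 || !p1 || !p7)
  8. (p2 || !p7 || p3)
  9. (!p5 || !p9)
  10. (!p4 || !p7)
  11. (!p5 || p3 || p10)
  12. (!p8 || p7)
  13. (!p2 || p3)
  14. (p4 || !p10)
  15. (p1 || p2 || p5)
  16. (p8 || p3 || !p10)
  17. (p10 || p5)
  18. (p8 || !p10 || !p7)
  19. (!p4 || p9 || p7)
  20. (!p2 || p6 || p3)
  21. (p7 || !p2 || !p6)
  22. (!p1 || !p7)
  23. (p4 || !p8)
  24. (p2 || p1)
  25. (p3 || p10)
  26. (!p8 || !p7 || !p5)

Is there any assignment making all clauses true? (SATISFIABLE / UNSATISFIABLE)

Try p1 = True.
  then p7 is forced to False.
  then p8 is forced to False.
Set p2 = False and propagate.
Set p3 = True and propagate.
The remaining clauses are satisfied by p4 = True, p5 = False, p6 = True, p9 = True, p10 = True.
So p1=True, p2=False, p3=True, p4=True, p5=False, p6=True, p7=False, p8=False, p9=True, p10=True is a satisfying assignment.

SATISFIABLE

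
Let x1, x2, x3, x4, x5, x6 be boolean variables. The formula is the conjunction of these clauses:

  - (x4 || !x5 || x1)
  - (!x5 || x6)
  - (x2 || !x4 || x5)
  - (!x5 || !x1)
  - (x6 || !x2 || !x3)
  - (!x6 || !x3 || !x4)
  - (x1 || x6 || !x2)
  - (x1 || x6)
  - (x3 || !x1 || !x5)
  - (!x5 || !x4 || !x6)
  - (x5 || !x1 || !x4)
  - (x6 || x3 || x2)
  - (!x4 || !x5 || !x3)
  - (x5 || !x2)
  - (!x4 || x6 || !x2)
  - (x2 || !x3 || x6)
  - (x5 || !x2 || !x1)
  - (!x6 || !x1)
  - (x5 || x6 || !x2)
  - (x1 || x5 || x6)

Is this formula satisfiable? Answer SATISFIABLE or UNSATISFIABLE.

Try x1 = False.
  then x6 is forced to True.
For the remaining variables, x2 = False, x3 = True, x4 = False, x5 = False works.
So x1=False, x2=False, x3=True, x4=False, x5=False, x6=True is a satisfying assignment.

SATISFIABLE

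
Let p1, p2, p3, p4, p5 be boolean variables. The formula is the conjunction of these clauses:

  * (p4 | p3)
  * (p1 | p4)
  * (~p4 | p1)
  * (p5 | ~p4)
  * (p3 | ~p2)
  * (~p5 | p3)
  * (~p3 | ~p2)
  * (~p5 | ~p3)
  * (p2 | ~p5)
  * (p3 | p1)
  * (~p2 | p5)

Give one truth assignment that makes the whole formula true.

p1=T  p2=F  p3=T  p4=F  p5=F

Check each clause:
  1. (p4 | p3) — p3 is true.
  2. (p1 | p4) — p1 is true.
  3. (p1 | ~p4) — p1 is true.
  4. (p5 | ~p4) — ~p4 is true.
  5. (~p2 | p3) — p3 is true.
  6. (~p5 | p3) — p3 is true.
  7. (~p3 | ~p2) — ~p2 is true.
  8. (~p3 | ~p5) — ~p5 is true.
  9. (p2 | ~p5) — ~p5 is true.
  10. (p1 | p3) — p1 is true.
  11. (~p2 | p5) — ~p2 is true.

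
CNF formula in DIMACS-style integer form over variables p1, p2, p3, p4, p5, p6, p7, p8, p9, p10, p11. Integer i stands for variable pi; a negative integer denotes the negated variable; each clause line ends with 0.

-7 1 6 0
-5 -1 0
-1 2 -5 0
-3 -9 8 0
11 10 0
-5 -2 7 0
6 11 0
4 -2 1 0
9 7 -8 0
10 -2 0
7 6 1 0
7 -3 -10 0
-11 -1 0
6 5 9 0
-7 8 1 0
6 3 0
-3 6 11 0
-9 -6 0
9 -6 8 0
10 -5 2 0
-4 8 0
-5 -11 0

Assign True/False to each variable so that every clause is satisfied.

p1=F, p2=F, p3=F, p4=F, p5=F, p6=T, p7=T, p8=T, p9=F, p10=F, p11=T

Check each clause:
  1. (p6 | p1 | ~p7) — p6 is true.
  2. (~p1 | ~p5) — ~p5 is true.
  3. (~p1 | ~p5 | p2) — ~p5 is true.
  4. (~p3 | p8 | ~p9) — p8 is true.
  5. (p10 | p11) — p11 is true.
  6. (p7 | ~p5 | ~p2) — ~p5 is true.
  7. (p11 | p6) — p11 is true.
  8. (p4 | ~p2 | p1) — ~p2 is true.
  9. (p9 | ~p8 | p7) — p7 is true.
  10. (~p2 | p10) — ~p2 is true.
  11. (p6 | p1 | p7) — p6 is true.
  12. (~p3 | p7 | ~p10) — ~p3 is true.
  13. (~p1 | ~p11) — ~p1 is true.
  14. (p5 | p9 | p6) — p6 is true.
  15. (~p7 | p1 | p8) — p8 is true.
  16. (p6 | p3) — p6 is true.
  17. (p6 | ~p3 | p11) — p11 is true.
  18. (~p9 | ~p6) — ~p9 is true.
  19. (~p6 | p9 | p8) — p8 is true.
  20. (~p5 | p2 | p10) — ~p5 is true.
  21. (p8 | ~p4) — p8 is true.
  22. (~p11 | ~p5) — ~p5 is true.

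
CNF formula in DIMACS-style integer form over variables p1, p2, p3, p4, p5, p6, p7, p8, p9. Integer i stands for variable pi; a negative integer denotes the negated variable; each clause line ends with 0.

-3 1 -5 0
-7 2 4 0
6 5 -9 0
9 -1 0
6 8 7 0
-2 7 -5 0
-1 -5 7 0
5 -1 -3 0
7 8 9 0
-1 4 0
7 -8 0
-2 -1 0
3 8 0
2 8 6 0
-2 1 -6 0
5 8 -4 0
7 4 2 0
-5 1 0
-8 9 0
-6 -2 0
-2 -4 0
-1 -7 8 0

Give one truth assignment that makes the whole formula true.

p1=True, p2=False, p3=True, p4=True, p5=True, p6=False, p7=True, p8=True, p9=True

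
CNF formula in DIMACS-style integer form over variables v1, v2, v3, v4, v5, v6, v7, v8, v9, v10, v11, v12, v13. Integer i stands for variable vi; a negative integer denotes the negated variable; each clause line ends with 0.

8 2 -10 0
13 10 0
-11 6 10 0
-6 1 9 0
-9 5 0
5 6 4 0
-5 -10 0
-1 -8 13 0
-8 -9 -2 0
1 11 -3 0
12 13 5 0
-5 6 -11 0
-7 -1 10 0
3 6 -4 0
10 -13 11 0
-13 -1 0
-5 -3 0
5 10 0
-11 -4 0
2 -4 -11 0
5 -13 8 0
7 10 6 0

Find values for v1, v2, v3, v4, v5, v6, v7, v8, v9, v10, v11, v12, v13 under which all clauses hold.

v1=0  v2=0  v3=0  v4=0  v5=1  v6=1  v7=0  v8=1  v9=1  v10=0  v11=1  v12=1  v13=1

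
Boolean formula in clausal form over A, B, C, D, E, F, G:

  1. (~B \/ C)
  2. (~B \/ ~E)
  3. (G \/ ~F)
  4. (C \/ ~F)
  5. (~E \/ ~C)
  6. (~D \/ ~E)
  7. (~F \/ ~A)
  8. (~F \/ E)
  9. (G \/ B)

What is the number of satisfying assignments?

18

Split on E, then F.
  E=1, F=1: a clause becomes empty — 0.
  E=1, F=0: remaining (A,B,C,D,G) ∈ {(0,0,0,0,1); (1,0,0,0,1)} — 2.
  E=0, F=1: a clause becomes empty — 0.
  E=0, F=0: A, D free; 4 ways for (B,C,G) × 2^2 = 16.
Total: 0 + 2 + 0 + 16 = 18.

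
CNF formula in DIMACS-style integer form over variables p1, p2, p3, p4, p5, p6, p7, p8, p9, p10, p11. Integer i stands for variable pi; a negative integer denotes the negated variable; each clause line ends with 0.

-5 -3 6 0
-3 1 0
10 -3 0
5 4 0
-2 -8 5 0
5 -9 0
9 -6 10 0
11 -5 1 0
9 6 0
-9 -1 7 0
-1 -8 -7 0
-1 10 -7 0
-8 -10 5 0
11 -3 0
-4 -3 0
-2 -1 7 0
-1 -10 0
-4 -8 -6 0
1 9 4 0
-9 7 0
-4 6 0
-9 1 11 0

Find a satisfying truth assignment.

p1=F  p2=F  p3=F  p4=F  p5=T  p6=T  p7=T  p8=F  p9=T  p10=T  p11=T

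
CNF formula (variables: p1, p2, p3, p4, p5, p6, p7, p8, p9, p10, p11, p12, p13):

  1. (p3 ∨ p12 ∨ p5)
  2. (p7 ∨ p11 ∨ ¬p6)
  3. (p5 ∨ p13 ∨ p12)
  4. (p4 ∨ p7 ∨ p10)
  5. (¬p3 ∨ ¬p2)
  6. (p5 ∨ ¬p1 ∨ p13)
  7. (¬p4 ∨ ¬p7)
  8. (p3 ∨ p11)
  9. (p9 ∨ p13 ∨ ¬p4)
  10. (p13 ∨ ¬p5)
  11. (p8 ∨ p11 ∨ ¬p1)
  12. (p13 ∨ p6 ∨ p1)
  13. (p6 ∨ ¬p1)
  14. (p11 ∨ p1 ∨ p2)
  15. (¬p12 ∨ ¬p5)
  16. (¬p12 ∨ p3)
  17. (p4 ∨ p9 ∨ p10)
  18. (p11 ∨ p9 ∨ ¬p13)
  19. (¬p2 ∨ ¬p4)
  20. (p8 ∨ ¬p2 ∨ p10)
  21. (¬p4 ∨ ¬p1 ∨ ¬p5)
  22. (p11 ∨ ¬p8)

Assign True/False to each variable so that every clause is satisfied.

p11 occurs only positively in the remaining clauses — set p11 = True.
Branch on p1: take p1 = False.
Set p2 = False and propagate.
The remaining clauses are satisfied by p3 = True, p4 = True, p5 = False, p6 = False, p7 = False, p8 = False, p9 = False, p10 = False, p12 = False, p13 = True.
Check each clause:
  1. (p12 ∨ p3 ∨ p5) — p3 is true.
  2. (p11 ∨ ¬p6 ∨ p7) — ¬p6 is true.
  3. (p13 ∨ p5 ∨ p12) — p13 is true.
  4. (p4 ∨ p10 ∨ p7) — p4 is true.
  5. (¬p2 ∨ ¬p3) — ¬p2 is true.
  6. (¬p1 ∨ p5 ∨ p13) — p13 is true.
  7. (¬p4 ∨ ¬p7) — ¬p7 is true.
  8. (p11 ∨ p3) — p11 is true.
  9. (p13 ∨ p9 ∨ ¬p4) — p13 is true.
  10. (¬p5 ∨ p13) — ¬p5 is true.
  11. (p11 ∨ p8 ∨ ¬p1) — p11 is true.
  12. (p1 ∨ p6 ∨ p13) — p13 is true.
  13. (p6 ∨ ¬p1) — ¬p1 is true.
  14. (p11 ∨ p1 ∨ p2) — p11 is true.
  15. (¬p12 ∨ ¬p5) — ¬p5 is true.
  16. (p3 ∨ ¬p12) — p3 is true.
  17. (p9 ∨ p4 ∨ p10) — p4 is true.
  18. (¬p13 ∨ p9 ∨ p11) — p11 is true.
  19. (¬p2 ∨ ¬p4) — ¬p2 is true.
  20. (¬p2 ∨ p10 ∨ p8) — ¬p2 is true.
  21. (¬p1 ∨ ¬p5 ∨ ¬p4) — ¬p5 is true.
  22. (¬p8 ∨ p11) — ¬p8 is true.

p1=F, p2=F, p3=T, p4=T, p5=F, p6=F, p7=F, p8=F, p9=F, p10=F, p11=T, p12=F, p13=T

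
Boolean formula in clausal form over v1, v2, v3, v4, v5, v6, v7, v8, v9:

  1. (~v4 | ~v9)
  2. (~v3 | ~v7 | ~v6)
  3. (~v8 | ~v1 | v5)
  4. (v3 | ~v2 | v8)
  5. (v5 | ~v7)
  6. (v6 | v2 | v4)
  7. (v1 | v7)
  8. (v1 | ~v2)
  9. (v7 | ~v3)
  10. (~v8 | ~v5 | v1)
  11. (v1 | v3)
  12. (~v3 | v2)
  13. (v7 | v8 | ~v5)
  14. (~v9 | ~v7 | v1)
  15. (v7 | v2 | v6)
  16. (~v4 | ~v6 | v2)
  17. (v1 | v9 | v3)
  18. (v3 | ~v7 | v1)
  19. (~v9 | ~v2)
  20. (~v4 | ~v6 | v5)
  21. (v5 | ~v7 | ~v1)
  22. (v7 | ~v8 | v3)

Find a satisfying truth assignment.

v1=T  v2=T  v3=T  v4=F  v5=T  v6=F  v7=T  v8=T  v9=F

Check each clause:
  1. (~v4 | ~v9) — ~v4 is true.
  2. (~v7 | ~v3 | ~v6) — ~v6 is true.
  3. (v5 | ~v8 | ~v1) — v5 is true.
  4. (~v2 | v8 | v3) — v8 is true.
  5. (v5 | ~v7) — v5 is true.
  6. (v2 | v6 | v4) — v2 is true.
  7. (v1 | v7) — v1 is true.
  8. (v1 | ~v2) — v1 is true.
  9. (~v3 | v7) — v7 is true.
  10. (~v8 | v1 | ~v5) — v1 is true.
  11. (v1 | v3) — v1 is true.
  12. (v2 | ~v3) — v2 is true.
  13. (v8 | v7 | ~v5) — v8 is true.
  14. (~v7 | v1 | ~v9) — v1 is true.
  15. (v6 | v2 | v7) — v2 is true.
  16. (~v4 | v2 | ~v6) — ~v6 is true.
  17. (v9 | v3 | v1) — v1 is true.
  18. (~v7 | v1 | v3) — v3 is true.
  19. (~v9 | ~v2) — ~v9 is true.
  20. (~v4 | ~v6 | v5) — ~v6 is true.
  21. (~v7 | ~v1 | v5) — v5 is true.
  22. (v3 | ~v8 | v7) — v3 is true.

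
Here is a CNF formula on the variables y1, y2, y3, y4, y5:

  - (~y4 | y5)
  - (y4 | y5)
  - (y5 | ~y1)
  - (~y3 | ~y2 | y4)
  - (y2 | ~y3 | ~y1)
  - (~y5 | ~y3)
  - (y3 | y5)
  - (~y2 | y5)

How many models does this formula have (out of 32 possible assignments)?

The models are:
  y1=F y2=F y3=F y4=F y5=T
  y1=F y2=F y3=F y4=T y5=T
  y1=F y2=T y3=F y4=F y5=T
  y1=F y2=T y3=F y4=T y5=T
  y1=T y2=F y3=F y4=F y5=T
  y1=T y2=F y3=F y4=T y5=T
  y1=T y2=T y3=F y4=F y5=T
  y1=T y2=T y3=F y4=T y5=T
Count: 8.

8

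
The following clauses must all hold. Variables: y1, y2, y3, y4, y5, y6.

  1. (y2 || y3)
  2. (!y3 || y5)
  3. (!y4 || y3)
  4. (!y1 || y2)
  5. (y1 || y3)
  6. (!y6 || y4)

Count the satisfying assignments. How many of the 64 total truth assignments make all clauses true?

11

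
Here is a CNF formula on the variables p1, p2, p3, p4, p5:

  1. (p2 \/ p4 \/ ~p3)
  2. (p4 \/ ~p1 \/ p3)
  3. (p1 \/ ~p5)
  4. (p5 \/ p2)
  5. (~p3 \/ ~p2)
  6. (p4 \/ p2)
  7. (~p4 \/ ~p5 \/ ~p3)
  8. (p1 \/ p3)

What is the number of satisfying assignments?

3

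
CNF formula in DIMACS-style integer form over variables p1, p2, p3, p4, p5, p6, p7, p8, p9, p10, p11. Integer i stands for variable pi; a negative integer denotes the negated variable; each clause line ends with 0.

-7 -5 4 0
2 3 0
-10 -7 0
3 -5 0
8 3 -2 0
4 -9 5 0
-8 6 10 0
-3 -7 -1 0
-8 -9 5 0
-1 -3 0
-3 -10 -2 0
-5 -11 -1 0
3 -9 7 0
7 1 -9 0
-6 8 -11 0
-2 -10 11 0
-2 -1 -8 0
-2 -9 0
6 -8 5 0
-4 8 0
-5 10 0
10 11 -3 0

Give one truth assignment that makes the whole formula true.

Pure literal: p9 appears only negated; assign p9 = False.
Try p1 = False.
The remaining clauses are satisfied by p2 = True, p3 = False, p4 = False, p5 = False, p6 = True, p7 = False, p8 = True, p10 = True, p11 = True.
Every clause has at least one true literal under this assignment.
Check each clause:
  1. (p4 ∨ ¬p5 ∨ ¬p7) — ¬p7 is true.
  2. (p3 ∨ p2) — p2 is true.
  3. (¬p10 ∨ ¬p7) — ¬p7 is true.
  4. (¬p5 ∨ p3) — ¬p5 is true.
  5. (p3 ∨ ¬p2 ∨ p8) — p8 is true.
  6. (p5 ∨ ¬p9 ∨ p4) — ¬p9 is true.
  7. (p6 ∨ ¬p8 ∨ p10) — p10 is true.
  8. (¬p1 ∨ ¬p3 ∨ ¬p7) — ¬p7 is true.
  9. (¬p8 ∨ ¬p9 ∨ p5) — ¬p9 is true.
  10. (¬p1 ∨ ¬p3) — ¬p3 is true.
  11. (¬p2 ∨ ¬p3 ∨ ¬p10) — ¬p3 is true.
  12. (¬p11 ∨ ¬p5 ∨ ¬p1) — ¬p5 is true.
  13. (¬p9 ∨ p7 ∨ p3) — ¬p9 is true.
  14. (p1 ∨ p7 ∨ ¬p9) — ¬p9 is true.
  15. (¬p6 ∨ p8 ∨ ¬p11) — p8 is true.
  16. (p11 ∨ ¬p10 ∨ ¬p2) — p11 is true.
  17. (¬p2 ∨ ¬p8 ∨ ¬p1) — ¬p1 is true.
  18. (¬p2 ∨ ¬p9) — ¬p9 is true.
  19. (p5 ∨ p6 ∨ ¬p8) — p6 is true.
  20. (¬p4 ∨ p8) — p8 is true.
  21. (¬p5 ∨ p10) — p10 is true.
  22. (¬p3 ∨ p10 ∨ p11) — p10 is true.

p1 = False, p2 = True, p3 = False, p4 = False, p5 = False, p6 = True, p7 = False, p8 = True, p9 = False, p10 = True, p11 = True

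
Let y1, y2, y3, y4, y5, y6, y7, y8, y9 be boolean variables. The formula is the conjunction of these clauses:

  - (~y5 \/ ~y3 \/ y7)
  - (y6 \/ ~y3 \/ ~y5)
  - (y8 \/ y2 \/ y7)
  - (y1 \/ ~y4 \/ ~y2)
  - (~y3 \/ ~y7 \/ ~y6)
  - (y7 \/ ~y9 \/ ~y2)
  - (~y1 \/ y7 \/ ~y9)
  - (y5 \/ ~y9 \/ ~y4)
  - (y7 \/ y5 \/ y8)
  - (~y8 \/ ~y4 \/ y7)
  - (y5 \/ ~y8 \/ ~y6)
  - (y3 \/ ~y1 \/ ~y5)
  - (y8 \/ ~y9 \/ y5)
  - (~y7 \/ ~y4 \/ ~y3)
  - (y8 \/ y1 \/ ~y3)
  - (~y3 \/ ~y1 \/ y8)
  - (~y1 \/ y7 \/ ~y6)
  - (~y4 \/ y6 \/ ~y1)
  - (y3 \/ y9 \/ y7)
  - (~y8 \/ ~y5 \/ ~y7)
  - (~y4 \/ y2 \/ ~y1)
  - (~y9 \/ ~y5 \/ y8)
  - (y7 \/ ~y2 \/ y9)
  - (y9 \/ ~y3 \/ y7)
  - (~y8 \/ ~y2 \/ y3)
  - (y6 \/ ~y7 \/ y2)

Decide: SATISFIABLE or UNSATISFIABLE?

Try y1 = True.
Try y2 = True.
For the remaining variables, y3 = False, y4 = True, y5 = False, y6 = True, y7 = True, y8 = False, y9 = False works.
So y1=True, y2=True, y3=False, y4=True, y5=False, y6=True, y7=True, y8=False, y9=False is a satisfying assignment.

SATISFIABLE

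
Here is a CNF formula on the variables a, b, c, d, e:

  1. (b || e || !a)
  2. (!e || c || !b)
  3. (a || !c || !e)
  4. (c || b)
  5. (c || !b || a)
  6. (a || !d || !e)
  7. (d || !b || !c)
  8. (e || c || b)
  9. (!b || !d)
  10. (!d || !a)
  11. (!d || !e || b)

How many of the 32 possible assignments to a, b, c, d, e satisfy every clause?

The models are:
  a=0 b=0 c=1 d=0 e=0
  a=0 b=0 c=1 d=1 e=0
  a=1 b=0 c=1 d=0 e=1
  a=1 b=1 c=0 d=0 e=0
That's 4 in total.

4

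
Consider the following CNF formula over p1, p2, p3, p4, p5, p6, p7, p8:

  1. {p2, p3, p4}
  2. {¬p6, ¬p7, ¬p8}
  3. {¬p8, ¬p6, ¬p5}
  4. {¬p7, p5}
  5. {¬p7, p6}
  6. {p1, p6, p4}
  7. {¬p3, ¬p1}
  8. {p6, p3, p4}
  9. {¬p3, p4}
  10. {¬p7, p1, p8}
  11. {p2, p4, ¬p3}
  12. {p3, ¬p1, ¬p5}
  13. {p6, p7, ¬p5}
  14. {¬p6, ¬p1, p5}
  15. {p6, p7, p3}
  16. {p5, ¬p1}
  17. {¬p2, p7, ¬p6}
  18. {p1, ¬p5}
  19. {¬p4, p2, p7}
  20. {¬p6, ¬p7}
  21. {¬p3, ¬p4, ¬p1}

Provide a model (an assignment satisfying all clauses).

p1=F, p2=T, p3=T, p4=T, p5=F, p6=F, p7=F, p8=T

Set p1 = False and propagate.
  then p5 is forced to False.
  then p7 is forced to False.
Try p2 = True.
  then p6 is forced to False.
  then p4 is forced to True.
  then p3 is forced to True.
p8 is now unconstrained; take p8 = True.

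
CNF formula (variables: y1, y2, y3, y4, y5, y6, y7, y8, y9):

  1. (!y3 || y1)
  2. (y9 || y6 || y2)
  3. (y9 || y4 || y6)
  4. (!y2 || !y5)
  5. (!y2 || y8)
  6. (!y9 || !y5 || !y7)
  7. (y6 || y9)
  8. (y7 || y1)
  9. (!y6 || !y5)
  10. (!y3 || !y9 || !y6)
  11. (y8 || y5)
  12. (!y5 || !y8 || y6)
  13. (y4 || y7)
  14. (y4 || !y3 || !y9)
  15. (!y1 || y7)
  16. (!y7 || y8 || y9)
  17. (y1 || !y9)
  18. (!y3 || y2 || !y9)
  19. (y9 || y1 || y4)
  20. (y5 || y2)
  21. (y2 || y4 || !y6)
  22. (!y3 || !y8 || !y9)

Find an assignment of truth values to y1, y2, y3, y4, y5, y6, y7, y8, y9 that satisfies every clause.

y1=T, y2=T, y3=F, y4=T, y5=F, y6=T, y7=T, y8=T, y9=F

Pure literal: y3 appears only negated; assign y3 = False.
Pure literal: y4 appears only positively; assign y4 = True.
Try y1 = True.
  then y7 is forced to True.
Try y2 = True.
  then y5 is forced to False.
  then y8 is forced to True.
The remaining clauses are satisfied by y6 = True, y9 = False.
Every clause has at least one true literal under this assignment.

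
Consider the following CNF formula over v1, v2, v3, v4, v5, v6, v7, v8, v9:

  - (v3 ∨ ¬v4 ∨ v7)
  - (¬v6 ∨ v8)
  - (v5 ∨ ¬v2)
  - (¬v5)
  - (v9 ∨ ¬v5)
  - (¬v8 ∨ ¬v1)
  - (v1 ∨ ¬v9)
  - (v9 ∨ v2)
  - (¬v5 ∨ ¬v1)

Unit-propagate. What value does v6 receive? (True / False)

(¬v5) is a unit clause: v5 = False.
(v5 ∨ ¬v2) with v5 = False leaves only ¬v2, so v2 = False.
From (v9 ∨ v2) and v2 = False: v9 = True.
In (¬v9 ∨ v1), ¬v9 is now false; v1 must hold, so v1 = True.
(¬v8 ∨ ¬v1) with v1 = True leaves only ¬v8, so v8 = False.
(¬v6 ∨ v8): since v8 = False, the clause reduces to (¬v6). v6 = False.

False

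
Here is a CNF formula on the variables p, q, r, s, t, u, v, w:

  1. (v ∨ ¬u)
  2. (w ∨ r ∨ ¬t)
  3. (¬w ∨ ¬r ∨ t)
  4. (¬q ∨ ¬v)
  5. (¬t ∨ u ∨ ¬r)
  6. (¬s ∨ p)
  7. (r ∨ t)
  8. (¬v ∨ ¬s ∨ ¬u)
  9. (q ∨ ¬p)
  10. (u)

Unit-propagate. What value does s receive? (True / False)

False

(u) is a unit clause: u = True.
(v ∨ ¬u): since u = True, the clause reduces to (v). v = True.
In (¬v ∨ ¬q), ¬v is now false; ¬q must hold, so q = False.
(¬u ∨ ¬v ∨ ¬s) with v = True, u = True leaves only ¬s, so s = False.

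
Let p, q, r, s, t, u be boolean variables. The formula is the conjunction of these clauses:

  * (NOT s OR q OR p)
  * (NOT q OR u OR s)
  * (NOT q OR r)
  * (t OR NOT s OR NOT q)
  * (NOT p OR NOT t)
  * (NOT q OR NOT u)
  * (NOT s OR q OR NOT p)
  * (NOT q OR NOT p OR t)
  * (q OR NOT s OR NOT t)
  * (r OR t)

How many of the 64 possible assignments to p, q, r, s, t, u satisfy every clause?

9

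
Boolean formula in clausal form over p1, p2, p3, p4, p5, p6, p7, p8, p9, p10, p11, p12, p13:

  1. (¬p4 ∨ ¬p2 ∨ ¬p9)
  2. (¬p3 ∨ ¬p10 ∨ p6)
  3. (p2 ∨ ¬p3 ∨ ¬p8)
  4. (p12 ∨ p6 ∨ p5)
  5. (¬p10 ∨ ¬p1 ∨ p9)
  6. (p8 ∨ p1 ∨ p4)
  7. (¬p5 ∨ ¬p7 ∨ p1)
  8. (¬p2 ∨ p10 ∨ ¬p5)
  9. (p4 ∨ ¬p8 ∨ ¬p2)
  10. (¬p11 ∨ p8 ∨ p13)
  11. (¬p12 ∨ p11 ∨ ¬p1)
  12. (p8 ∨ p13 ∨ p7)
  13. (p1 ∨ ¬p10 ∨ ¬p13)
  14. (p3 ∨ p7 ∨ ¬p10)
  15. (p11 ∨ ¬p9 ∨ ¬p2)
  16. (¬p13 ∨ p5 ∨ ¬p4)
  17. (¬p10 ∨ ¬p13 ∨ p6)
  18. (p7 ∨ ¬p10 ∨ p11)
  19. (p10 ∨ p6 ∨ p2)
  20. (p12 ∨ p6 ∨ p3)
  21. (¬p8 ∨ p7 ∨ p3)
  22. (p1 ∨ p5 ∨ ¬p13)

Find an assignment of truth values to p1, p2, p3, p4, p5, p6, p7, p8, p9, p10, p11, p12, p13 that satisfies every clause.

Pure literal: p6 appears only positively; assign p6 = True.
Try p1 = False.
For the remaining variables, p2 = False, p3 = False, p4 = True, p5 = True, p7 = False, p8 = False, p9 = True, p10 = False, p11 = True, p12 = True, p13 = True works.
Every clause has at least one true literal under this assignment.

p1=False, p2=False, p3=False, p4=True, p5=True, p6=True, p7=False, p8=False, p9=True, p10=False, p11=True, p12=True, p13=True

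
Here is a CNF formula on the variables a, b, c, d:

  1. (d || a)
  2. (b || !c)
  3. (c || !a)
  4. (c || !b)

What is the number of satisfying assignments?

4

The models are:
  a=0 b=0 c=0 d=1
  a=0 b=1 c=1 d=1
  a=1 b=1 c=1 d=0
  a=1 b=1 c=1 d=1
That's 4 in total.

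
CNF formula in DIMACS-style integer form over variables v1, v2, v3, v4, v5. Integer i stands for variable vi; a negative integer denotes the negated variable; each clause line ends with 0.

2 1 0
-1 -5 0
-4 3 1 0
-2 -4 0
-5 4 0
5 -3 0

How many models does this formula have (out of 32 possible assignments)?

4

Satisfying assignments:
  v1=F v2=T v3=F v4=F v5=F
  v1=T v2=F v3=F v4=F v5=F
  v1=T v2=F v3=F v4=T v5=F
  v1=T v2=T v3=F v4=F v5=F
That's 4 in total.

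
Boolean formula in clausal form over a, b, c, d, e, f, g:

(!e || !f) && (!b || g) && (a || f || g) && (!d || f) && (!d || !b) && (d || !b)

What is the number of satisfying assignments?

Split on b, then d.
  b=T, d=T: a clause becomes empty — 0.
  b=T, d=F: a clause becomes empty — 0.
  b=F, d=T: forces e=F; f=T; a, c, g free → 2^3 = 8.
  b=F, d=F: c free; 10 ways for (a,e,f,g) × 2^1 = 20.
Total: 0 + 0 + 8 + 20 = 28.

28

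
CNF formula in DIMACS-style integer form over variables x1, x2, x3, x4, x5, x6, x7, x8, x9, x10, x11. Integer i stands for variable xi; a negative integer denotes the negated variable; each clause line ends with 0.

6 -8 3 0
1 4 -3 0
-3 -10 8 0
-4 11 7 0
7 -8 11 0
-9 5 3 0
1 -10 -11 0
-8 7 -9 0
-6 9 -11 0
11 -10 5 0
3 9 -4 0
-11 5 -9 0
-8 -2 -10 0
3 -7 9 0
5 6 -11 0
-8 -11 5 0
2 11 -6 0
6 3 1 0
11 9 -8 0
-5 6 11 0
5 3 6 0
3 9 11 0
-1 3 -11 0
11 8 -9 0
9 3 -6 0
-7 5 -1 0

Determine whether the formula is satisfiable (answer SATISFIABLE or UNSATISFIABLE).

SATISFIABLE

Pure literal: x10 appears only negated; assign x10 = False.
Set x1 = False and propagate.
Branch on x2: take x2 = True.
For the remaining variables, x3 = True, x4 = True, x5 = False, x6 = False, x7 = True, x8 = True, x9 = True, x11 = False works.
So x1=False, x2=True, x3=True, x4=True, x5=False, x6=False, x7=True, x8=True, x9=True, x10=False, x11=False is a satisfying assignment.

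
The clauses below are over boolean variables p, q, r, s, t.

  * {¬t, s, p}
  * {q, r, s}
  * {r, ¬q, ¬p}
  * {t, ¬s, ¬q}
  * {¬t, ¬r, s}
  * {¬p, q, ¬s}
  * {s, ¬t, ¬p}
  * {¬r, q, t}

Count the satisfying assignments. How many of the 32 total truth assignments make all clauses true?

9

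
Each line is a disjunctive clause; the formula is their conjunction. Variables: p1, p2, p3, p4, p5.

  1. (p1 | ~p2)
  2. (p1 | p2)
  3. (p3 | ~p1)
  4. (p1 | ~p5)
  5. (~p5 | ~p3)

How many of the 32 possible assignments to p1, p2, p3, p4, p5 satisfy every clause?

The models are:
  p1=1 p2=0 p3=1 p4=0 p5=0
  p1=1 p2=0 p3=1 p4=1 p5=0
  p1=1 p2=1 p3=1 p4=0 p5=0
  p1=1 p2=1 p3=1 p4=1 p5=0
Count: 4.

4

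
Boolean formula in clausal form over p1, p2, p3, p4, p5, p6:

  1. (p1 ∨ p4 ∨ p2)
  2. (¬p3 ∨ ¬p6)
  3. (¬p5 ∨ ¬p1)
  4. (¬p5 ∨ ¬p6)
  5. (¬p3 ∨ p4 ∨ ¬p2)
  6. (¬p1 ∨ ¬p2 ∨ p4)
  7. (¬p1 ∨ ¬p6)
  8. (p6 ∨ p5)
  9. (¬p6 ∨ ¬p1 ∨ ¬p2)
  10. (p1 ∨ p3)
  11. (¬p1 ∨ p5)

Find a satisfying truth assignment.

p1=False, p2=False, p3=True, p4=True, p5=True, p6=False

p4 occurs only positively in the remaining clauses — set p4 = True.
Branch on p1: take p1 = False.
  then p3 is forced to True.
  then p6 is forced to False.
  then p5 is forced to True.
p2 is now unconstrained; take p2 = False.
Every clause has at least one true literal under this assignment.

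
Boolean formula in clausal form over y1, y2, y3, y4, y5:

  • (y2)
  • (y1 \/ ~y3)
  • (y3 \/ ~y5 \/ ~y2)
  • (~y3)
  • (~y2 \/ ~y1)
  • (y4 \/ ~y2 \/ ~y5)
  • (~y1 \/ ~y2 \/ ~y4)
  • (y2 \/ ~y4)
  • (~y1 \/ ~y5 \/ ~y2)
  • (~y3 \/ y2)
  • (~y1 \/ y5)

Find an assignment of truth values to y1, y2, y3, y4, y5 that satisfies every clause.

(y2) is a unit clause, so y2 = True.
(~y3) is a unit clause, so y3 = False.
Unit propagation: (~y5) forces y5 = False.
(~y1) is a unit clause, so y1 = False.
y4 is now unconstrained; take y4 = False.

y1=F  y2=T  y3=F  y4=F  y5=F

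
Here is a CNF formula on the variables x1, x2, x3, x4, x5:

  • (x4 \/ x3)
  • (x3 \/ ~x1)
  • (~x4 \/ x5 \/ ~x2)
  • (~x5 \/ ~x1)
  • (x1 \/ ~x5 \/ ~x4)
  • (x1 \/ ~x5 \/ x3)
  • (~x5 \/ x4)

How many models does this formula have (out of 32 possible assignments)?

The models are:
  x1=F x2=F x3=F x4=T x5=F
  x1=F x2=F x3=T x4=F x5=F
  x1=F x2=F x3=T x4=T x5=F
  x1=F x2=T x3=T x4=F x5=F
  x1=T x2=F x3=T x4=F x5=F
  x1=T x2=F x3=T x4=T x5=F
  x1=T x2=T x3=T x4=F x5=F
That's 7 in total.

7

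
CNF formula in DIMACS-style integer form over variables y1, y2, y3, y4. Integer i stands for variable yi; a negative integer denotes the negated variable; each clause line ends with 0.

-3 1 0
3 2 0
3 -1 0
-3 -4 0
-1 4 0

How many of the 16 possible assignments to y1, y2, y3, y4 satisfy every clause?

Satisfying assignments:
  y1=F y2=T y3=F y4=F
  y1=F y2=T y3=F y4=T
Count: 2.

2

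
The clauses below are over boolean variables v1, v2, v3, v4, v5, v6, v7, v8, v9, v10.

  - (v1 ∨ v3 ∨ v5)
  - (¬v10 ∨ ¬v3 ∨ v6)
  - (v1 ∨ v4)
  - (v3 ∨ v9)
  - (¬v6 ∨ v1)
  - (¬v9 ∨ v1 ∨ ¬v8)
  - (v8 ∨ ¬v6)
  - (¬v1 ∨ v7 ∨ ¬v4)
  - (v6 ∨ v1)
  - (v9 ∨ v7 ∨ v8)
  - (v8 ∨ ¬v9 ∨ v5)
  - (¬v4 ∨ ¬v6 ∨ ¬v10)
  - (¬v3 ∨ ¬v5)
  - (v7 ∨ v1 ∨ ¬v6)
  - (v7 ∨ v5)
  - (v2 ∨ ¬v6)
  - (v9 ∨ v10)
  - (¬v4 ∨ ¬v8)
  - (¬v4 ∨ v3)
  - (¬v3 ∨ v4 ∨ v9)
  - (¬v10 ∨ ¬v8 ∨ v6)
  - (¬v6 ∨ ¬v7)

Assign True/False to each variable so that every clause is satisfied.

v2 occurs only positively in the remaining clauses — set v2 = True.
Set v1 = True and propagate.
Try v3 = False.
  then v9 is forced to True.
  then v4 is forced to False.
For the remaining variables, v5 = True, v6 = False, v7 = True, v8 = False, v10 = False works.

v1=1, v2=1, v3=0, v4=0, v5=1, v6=0, v7=1, v8=0, v9=1, v10=0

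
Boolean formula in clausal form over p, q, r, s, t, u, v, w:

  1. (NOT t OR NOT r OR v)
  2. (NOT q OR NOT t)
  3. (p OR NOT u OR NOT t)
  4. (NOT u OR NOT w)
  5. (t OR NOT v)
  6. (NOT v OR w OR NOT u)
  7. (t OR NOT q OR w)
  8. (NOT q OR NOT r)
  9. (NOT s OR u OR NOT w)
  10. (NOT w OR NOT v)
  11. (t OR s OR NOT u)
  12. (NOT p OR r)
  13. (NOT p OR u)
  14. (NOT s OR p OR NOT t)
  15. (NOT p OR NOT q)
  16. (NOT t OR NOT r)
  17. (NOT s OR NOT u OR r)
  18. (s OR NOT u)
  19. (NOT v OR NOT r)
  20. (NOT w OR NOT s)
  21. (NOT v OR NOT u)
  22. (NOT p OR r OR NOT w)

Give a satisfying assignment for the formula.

p=F, q=F, r=T, s=T, t=F, u=T, v=F, w=F

Pure literal: q appears only negated; assign q = False.
Set p = False and propagate.
Try r = True.
  then t is forced to False.
  then v is forced to False.
Try s = True.
  then w is forced to False.
u is now unconstrained; take u = True.
Every clause has at least one true literal under this assignment.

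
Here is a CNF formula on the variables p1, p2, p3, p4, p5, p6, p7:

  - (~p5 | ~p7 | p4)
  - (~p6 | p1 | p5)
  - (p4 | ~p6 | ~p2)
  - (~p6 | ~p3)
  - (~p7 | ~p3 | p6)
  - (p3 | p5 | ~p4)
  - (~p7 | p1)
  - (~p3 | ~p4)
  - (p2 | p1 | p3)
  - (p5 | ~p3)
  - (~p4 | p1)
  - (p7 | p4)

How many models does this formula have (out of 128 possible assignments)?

11

Case analysis on p3 and p4:
  p3=T, p4=T: a clause becomes empty — 0.
  p3=T, p4=F: a clause becomes empty — 0.
  p3=F, p4=T: forces p1=T; p5=T; p2, p6, p7 free → 2^3 = 8.
  p3=F, p4=F: remaining (p1,p2,p5,p6,p7) ∈ {(T,F,F,F,T); (T,F,F,T,T); (T,T,F,F,T)} — 3.
Total: 0 + 0 + 8 + 3 = 11.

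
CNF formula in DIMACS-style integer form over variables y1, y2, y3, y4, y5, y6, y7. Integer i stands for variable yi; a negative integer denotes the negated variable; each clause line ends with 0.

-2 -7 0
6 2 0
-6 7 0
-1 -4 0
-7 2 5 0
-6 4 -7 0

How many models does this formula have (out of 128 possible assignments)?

14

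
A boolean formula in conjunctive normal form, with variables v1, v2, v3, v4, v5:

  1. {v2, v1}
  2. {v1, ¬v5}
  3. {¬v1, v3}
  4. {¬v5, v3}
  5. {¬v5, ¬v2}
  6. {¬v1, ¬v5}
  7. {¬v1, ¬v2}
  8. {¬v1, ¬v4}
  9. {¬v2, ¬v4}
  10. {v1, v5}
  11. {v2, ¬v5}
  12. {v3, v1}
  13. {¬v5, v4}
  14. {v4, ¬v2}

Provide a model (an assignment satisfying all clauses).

v1 = 1, v2 = 0, v3 = 1, v4 = 0, v5 = 0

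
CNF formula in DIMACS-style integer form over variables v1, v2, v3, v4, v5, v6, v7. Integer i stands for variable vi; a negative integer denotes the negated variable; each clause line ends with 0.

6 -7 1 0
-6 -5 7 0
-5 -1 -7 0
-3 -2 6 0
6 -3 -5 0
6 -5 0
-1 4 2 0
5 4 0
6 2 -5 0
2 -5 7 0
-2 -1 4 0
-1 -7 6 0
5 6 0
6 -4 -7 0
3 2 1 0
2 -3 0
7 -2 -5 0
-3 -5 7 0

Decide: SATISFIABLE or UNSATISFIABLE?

SATISFIABLE

Branch on v1: take v1 = True.
For the remaining variables, v2 = False, v3 = False, v4 = True, v5 = False, v6 = True, v7 = False works.
So v1=T  v2=F  v3=F  v4=T  v5=F  v6=T  v7=F is a satisfying assignment.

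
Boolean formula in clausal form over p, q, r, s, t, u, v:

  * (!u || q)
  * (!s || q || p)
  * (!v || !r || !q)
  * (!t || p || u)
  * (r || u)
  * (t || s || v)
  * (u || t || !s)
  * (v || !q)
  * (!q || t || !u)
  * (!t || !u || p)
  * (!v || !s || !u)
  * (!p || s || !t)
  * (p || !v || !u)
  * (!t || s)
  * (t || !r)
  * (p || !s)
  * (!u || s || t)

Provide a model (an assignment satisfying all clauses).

p=T  q=F  r=T  s=T  t=T  u=F  v=T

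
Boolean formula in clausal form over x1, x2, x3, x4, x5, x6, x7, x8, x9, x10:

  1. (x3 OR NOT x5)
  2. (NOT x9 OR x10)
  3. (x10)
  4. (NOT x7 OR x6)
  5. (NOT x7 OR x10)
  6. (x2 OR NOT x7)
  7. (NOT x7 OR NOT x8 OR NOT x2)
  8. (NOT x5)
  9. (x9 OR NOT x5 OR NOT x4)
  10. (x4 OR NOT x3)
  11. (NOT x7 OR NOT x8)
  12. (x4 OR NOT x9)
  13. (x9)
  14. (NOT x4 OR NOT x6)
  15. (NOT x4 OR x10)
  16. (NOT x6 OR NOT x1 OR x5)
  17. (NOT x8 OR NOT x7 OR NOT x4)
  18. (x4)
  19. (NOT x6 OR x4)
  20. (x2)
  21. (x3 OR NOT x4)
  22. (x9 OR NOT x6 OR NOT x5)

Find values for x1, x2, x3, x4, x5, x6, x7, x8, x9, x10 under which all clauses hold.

x1 = False, x2 = True, x3 = True, x4 = True, x5 = False, x6 = False, x7 = False, x8 = True, x9 = True, x10 = True

Unit propagation: (x10) forces x10 = True.
Unit propagation: (NOT x5) forces x5 = False.
The clause (x9) is unit: x9 must be True.
Unit propagation: (x4) forces x4 = True.
(NOT x6) is a unit clause, so x6 = False.
Unit propagation: (NOT x7) forces x7 = False.
The clause (x2) is unit: x2 must be True.
Unit propagation: (x3) forces x3 = True.
x1, x8 are now unconstrained; take x1 = False, x8 = True.
Check each clause:
  1. (NOT x5 OR x3) — x3 is true.
  2. (x10 OR NOT x9) — x10 is true.
  3. (x10) — x10 is true.
  4. (x6 OR NOT x7) — NOT x7 is true.
  5. (NOT x7 OR x10) — NOT x7 is true.
  6. (x2 OR NOT x7) — NOT x7 is true.
  7. (NOT x8 OR NOT x7 OR NOT x2) — NOT x7 is true.
  8. (NOT x5) — NOT x5 is true.
  9. (x9 OR NOT x4 OR NOT x5) — x9 is true.
  10. (NOT x3 OR x4) — x4 is true.
  11. (NOT x7 OR NOT x8) — NOT x7 is true.
  12. (NOT x9 OR x4) — x4 is true.
  13. (x9) — x9 is true.
  14. (NOT x4 OR NOT x6) — NOT x6 is true.
  15. (x10 OR NOT x4) — x10 is true.
  16. (NOT x6 OR x5 OR NOT x1) — NOT x6 is true.
  17. (NOT x8 OR NOT x7 OR NOT x4) — NOT x7 is true.
  18. (x4) — x4 is true.
  19. (NOT x6 OR x4) — NOT x6 is true.
  20. (x2) — x2 is true.
  21. (NOT x4 OR x3) — x3 is true.
  22. (NOT x6 OR x9 OR NOT x5) — x9 is true.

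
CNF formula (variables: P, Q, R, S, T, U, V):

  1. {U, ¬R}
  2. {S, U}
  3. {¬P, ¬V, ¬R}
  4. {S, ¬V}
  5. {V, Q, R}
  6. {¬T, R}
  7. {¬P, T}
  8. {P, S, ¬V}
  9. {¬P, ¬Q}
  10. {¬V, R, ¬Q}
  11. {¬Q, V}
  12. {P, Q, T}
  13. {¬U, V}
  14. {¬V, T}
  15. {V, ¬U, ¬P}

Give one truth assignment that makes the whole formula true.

P=False  Q=True  R=True  S=True  T=True  U=True  V=True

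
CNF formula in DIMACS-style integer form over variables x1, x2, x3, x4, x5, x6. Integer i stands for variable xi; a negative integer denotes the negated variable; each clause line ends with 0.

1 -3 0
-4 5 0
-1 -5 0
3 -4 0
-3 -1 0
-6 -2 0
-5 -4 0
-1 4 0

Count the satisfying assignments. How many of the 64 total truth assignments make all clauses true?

The models are:
  x1=0 x2=0 x3=0 x4=0 x5=0 x6=0
  x1=0 x2=0 x3=0 x4=0 x5=0 x6=1
  x1=0 x2=0 x3=0 x4=0 x5=1 x6=0
  x1=0 x2=0 x3=0 x4=0 x5=1 x6=1
  x1=0 x2=1 x3=0 x4=0 x5=0 x6=0
  x1=0 x2=1 x3=0 x4=0 x5=1 x6=0
That's 6 in total.

6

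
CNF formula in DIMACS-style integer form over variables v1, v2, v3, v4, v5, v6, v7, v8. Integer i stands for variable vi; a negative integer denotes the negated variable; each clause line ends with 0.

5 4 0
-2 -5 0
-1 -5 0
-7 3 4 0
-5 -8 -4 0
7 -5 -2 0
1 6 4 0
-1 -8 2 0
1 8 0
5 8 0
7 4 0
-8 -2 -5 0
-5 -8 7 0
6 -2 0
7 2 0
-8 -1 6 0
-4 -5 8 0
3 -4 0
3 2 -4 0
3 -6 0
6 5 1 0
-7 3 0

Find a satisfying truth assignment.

v3 occurs only positively in the remaining clauses — set v3 = True.
Try v1 = False.
  then v8 is forced to True.
The remaining clauses are satisfied by v2 = False, v4 = False, v5 = True, v6 = True, v7 = True.

v1=False, v2=False, v3=True, v4=False, v5=True, v6=True, v7=True, v8=True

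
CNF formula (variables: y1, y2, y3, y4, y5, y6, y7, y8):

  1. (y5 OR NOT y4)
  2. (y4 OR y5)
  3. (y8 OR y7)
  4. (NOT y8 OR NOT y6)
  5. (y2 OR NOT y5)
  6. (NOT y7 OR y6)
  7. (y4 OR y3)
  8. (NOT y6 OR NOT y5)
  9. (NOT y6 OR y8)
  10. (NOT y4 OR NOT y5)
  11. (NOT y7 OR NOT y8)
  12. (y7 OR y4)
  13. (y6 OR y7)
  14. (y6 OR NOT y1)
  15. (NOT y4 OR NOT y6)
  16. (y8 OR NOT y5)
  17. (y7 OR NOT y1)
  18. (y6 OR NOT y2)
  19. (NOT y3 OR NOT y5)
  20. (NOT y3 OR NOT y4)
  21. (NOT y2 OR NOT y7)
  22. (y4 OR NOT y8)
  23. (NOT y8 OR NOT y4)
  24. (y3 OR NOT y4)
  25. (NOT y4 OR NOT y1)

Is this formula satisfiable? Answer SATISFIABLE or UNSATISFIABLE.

y4 = True:
  propagation gives y5=True; an empty clause results — contradiction.
y4 = False:
  propagation gives y5=True, y2=True, y3=True; an empty clause results — contradiction.
Every branch closes, so no satisfying assignment exists.

UNSATISFIABLE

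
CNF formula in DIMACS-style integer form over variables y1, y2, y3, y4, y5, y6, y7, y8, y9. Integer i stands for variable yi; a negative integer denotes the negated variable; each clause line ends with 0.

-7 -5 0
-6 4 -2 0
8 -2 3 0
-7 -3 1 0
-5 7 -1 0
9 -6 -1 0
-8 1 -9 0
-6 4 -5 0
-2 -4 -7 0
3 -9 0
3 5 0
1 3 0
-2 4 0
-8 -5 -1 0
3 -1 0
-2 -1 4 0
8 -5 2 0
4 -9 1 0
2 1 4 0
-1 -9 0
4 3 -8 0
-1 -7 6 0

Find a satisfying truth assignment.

y1 = False, y2 = True, y3 = True, y4 = True, y5 = True, y6 = True, y7 = False, y8 = False, y9 = False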